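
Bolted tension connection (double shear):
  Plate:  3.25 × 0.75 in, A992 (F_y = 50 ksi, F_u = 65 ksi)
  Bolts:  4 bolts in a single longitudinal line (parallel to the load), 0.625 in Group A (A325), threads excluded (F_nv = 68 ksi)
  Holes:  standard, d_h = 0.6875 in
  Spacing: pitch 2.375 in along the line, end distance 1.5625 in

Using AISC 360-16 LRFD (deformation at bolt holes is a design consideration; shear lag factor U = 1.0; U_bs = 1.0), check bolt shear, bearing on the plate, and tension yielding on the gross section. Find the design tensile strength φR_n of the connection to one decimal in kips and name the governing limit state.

Bolt shear: A_b = π(0.625)²/4 = 0.3068 in². φR_n = 0.75 × 68 × 0.3068 × 4 × 2 = 125.2 kips.
Bearing (0.75 in plate, F_u = 65 ksi): end bolts L_c = 1.5625 − 0.6875/2 = 1.21875, R_n = min(1.2×1.21875×0.75×65, 2.4×0.625×0.75×65) = 71.297 kips/bolt; interior L_c = 2.375 − 0.6875 = 1.6875, R_n = 73.125 kips/bolt. φR_n = 0.75 × (1×71.297 + 3×73.125) = 218.0 kips.
Tension yield (gross): A_g = 3.25×0.75 = 2.4375 in². φR_n = 0.90 × 50 × 2.4375 = 109.7 kips.
Governing: min(125.2, 218.0, 109.7) = 109.7 kips → gross-section yield.

109.7 kips (gross-section yield governs)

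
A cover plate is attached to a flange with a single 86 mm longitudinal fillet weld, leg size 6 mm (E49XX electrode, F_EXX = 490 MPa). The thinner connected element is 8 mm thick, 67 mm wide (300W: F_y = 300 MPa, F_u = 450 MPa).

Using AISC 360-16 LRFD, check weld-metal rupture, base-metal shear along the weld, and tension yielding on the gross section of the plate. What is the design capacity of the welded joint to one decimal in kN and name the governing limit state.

80.4 kN (weld metal governs)

Weld metal: throat = 0.707×6 = 4.242 mm, L = 86 mm. φR_n = 0.75 × 0.6 × 490 × 4.242 × 86 = 80.4 kN.
Base metal shear (8 mm plate): yield φR_n = 1.0×0.6×300×8×86 = 123.8 kN; rupture φR_n = 0.75×0.6×450×8×86 = 139.3 kN; take 123.8 kN (yield).
Tension yield (gross): A_g = 67×8 = 536 mm². φR_n = 0.90 × 300 × 536 = 144.7 kN.
Governing: min(80.4, 123.8, 144.7) = 80.4 kN → weld metal.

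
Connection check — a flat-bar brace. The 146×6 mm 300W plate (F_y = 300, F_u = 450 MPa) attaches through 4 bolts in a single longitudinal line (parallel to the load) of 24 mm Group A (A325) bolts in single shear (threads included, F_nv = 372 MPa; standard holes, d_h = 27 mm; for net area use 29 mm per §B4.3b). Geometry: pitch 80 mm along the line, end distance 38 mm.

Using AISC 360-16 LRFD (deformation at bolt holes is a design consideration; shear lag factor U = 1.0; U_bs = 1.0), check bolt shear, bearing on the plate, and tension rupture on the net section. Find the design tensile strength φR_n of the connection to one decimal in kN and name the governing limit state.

Bolt shear: A_b = π(24)²/4 = 452.39 mm². φR_n = 0.75 × 372 × 452.39 × 4 × 1 = 504.9 kN.
Bearing (6 mm plate, F_u = 450 MPa): end bolts L_c = 38 − 27/2 = 24.5, R_n = min(1.2×24.5×6×450, 2.4×24×6×450) = 79.38 kN/bolt; interior L_c = 80 − 27 = 53, R_n = 155.52 kN/bolt. φR_n = 0.75 × (1×79.38 + 3×155.52) = 409.5 kN.
Tension rupture (net): A_n = (146 − 1×29)×6 = 702 mm² (U = 1.0, A_e = A_n). φR_n = 0.75 × 450 × 702 = 236.9 kN.
Governing: min(504.9, 409.5, 236.9) = 236.9 kN → net-section rupture.

236.9 kN (net-section rupture governs)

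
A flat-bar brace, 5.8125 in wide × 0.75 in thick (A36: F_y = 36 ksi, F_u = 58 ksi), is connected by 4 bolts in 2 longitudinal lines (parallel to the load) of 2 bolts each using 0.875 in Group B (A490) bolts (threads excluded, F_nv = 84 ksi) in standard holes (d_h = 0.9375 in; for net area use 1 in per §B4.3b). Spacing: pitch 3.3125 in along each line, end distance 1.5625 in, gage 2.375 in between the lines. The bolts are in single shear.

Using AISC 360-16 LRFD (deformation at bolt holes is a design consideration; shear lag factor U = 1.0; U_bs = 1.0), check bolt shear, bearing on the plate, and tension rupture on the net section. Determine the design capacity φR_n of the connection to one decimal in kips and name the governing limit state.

124.4 kips (net-section rupture governs)

Bolt shear: A_b = π(0.875)²/4 = 0.60132 in². φR_n = 0.75 × 84 × 0.60132 × 4 × 1 = 151.5 kips.
Bearing (0.75 in plate, F_u = 58 ksi): end bolts L_c = 1.5625 − 0.9375/2 = 1.09375, R_n = min(1.2×1.09375×0.75×58, 2.4×0.875×0.75×58) = 57.094 kips/bolt; interior L_c = 3.3125 − 0.9375 = 2.375, R_n = 91.35 kips/bolt. φR_n = 0.75 × (2×57.094 + 2×91.35) = 222.7 kips.
Tension rupture (net): A_n = (5.8125 − 2×1)×0.75 = 2.8594 in² (U = 1.0, A_e = A_n). φR_n = 0.75 × 58 × 2.8594 = 124.4 kips.
Governing: min(151.5, 222.7, 124.4) = 124.4 kips → net-section rupture.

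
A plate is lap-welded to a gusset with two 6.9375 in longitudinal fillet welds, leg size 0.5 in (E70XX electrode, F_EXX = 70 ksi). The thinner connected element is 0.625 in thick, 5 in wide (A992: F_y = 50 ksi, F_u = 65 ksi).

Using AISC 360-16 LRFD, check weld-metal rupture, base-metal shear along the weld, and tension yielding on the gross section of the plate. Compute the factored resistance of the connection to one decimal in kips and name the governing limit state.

Weld metal: throat = 0.707×0.5 = 0.3535 in, L = 2×6.9375 = 13.875 in. φR_n = 0.75 × 0.6 × 70 × 0.3535 × 13.875 = 154.5 kips.
Base metal shear (0.625 in plate): yield φR_n = 1.0×0.6×50×0.625×13.875 = 260.2 kips; rupture φR_n = 0.75×0.6×65×0.625×13.875 = 253.7 kips; take 253.7 kips (rupture).
Tension yield (gross): A_g = 5×0.625 = 3.125 in². φR_n = 0.90 × 50 × 3.125 = 140.6 kips.
Governing: min(154.5, 253.7, 140.6) = 140.6 kips → gross-section yield.

140.6 kips (gross-section yield governs)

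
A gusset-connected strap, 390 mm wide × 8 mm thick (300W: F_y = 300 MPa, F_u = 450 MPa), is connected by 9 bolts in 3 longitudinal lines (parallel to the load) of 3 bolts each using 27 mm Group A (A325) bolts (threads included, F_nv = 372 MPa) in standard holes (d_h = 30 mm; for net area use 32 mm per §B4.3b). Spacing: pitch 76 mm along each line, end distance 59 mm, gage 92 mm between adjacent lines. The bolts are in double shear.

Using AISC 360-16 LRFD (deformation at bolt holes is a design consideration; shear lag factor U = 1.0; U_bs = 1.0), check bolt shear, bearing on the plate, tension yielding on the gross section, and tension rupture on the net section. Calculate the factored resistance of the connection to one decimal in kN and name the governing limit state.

793.8 kN (net-section rupture governs)

Bolt shear: A_b = π(27)²/4 = 572.56 mm². φR_n = 0.75 × 372 × 572.56 × 9 × 2 = 2875.4 kN.
Bearing (8 mm plate, F_u = 450 MPa): end bolts L_c = 59 − 30/2 = 44, R_n = min(1.2×44×8×450, 2.4×27×8×450) = 190.08 kN/bolt; interior L_c = 76 − 30 = 46, R_n = 198.72 kN/bolt. φR_n = 0.75 × (3×190.08 + 6×198.72) = 1321.9 kN.
Tension yield (gross): A_g = 390×8 = 3120 mm². φR_n = 0.90 × 300 × 3120 = 842.4 kN.
Tension rupture (net): A_n = (390 − 3×32)×8 = 2352 mm² (U = 1.0, A_e = A_n). φR_n = 0.75 × 450 × 2352 = 793.8 kN.
Governing: min(2875.4, 1321.9, 842.4, 793.8) = 793.8 kN → net-section rupture.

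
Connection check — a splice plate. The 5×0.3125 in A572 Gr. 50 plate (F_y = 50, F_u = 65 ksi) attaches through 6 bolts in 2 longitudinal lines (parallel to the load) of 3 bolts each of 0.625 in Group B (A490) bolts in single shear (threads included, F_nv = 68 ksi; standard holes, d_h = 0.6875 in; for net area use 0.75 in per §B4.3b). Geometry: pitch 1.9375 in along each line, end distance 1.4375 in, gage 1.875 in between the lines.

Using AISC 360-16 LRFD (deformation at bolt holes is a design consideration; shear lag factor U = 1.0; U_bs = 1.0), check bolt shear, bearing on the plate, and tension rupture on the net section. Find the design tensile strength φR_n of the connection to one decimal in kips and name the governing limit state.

Bolt shear: A_b = π(0.625)²/4 = 0.3068 in². φR_n = 0.75 × 68 × 0.3068 × 6 × 1 = 93.9 kips.
Bearing (0.3125 in plate, F_u = 65 ksi): end bolts L_c = 1.4375 − 0.6875/2 = 1.09375, R_n = min(1.2×1.09375×0.3125×65, 2.4×0.625×0.3125×65) = 26.66 kips/bolt; interior L_c = 1.9375 − 0.6875 = 1.25, R_n = 30.469 kips/bolt. φR_n = 0.75 × (2×26.66 + 4×30.469) = 131.4 kips.
Tension rupture (net): A_n = (5 − 2×0.75)×0.3125 = 1.0938 in² (U = 1.0, A_e = A_n). φR_n = 0.75 × 65 × 1.0938 = 53.3 kips.
Governing: min(93.9, 131.4, 53.3) = 53.3 kips → net-section rupture.

53.3 kips (net-section rupture governs)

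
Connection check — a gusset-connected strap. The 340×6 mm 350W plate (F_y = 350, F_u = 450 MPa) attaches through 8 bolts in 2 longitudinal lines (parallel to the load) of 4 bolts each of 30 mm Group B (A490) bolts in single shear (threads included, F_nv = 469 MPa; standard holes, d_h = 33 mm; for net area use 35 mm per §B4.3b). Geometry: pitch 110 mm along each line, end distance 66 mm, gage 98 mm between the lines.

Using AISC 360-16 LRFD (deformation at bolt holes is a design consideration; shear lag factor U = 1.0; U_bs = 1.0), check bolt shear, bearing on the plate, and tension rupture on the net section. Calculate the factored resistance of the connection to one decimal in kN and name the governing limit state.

546.8 kN (net-section rupture governs)

Bolt shear: A_b = π(30)²/4 = 706.86 mm². φR_n = 0.75 × 469 × 706.86 × 8 × 1 = 1989.1 kN.
Bearing (6 mm plate, F_u = 450 MPa): end bolts L_c = 66 − 33/2 = 49.5, R_n = min(1.2×49.5×6×450, 2.4×30×6×450) = 160.38 kN/bolt; interior L_c = 110 − 33 = 77, R_n = 194.4 kN/bolt. φR_n = 0.75 × (2×160.38 + 6×194.4) = 1115.4 kN.
Tension rupture (net): A_n = (340 − 2×35)×6 = 1620 mm² (U = 1.0, A_e = A_n). φR_n = 0.75 × 450 × 1620 = 546.8 kN.
Governing: min(1989.1, 1115.4, 546.8) = 546.8 kN → net-section rupture.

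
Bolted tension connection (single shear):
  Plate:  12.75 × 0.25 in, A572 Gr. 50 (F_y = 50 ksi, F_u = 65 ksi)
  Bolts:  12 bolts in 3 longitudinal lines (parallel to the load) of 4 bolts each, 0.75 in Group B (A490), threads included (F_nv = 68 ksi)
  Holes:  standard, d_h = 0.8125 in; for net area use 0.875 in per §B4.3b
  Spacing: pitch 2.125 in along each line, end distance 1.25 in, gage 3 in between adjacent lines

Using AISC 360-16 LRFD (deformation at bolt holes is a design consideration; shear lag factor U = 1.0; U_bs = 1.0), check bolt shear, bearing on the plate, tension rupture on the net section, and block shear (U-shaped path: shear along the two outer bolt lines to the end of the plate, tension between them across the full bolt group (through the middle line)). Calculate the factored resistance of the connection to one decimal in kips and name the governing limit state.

118.5 kips (block shear governs)

Bolt shear: A_b = π(0.75)²/4 = 0.44179 in². φR_n = 0.75 × 68 × 0.44179 × 12 × 1 = 270.4 kips.
Bearing (0.25 in plate, F_u = 65 ksi): end bolts L_c = 1.25 − 0.8125/2 = 0.84375, R_n = min(1.2×0.84375×0.25×65, 2.4×0.75×0.25×65) = 16.453 kips/bolt; interior L_c = 2.125 − 0.8125 = 1.3125, R_n = 25.594 kips/bolt. φR_n = 0.75 × (3×16.453 + 9×25.594) = 209.8 kips.
Tension rupture (net): A_n = (12.75 − 3×0.875)×0.25 = 2.5313 in² (U = 1.0, A_e = A_n). φR_n = 0.75 × 65 × 2.5313 = 123.4 kips.
Block shear: shear path 2×[1.25+3×2.125] = 2×7.625 in, A_gv = 3.8125, A_nv = 2×(7.625 − 3.5×0.875)×0.25 = 2.2813 in²; tension across gage: (6 − 2×0.875)×0.25 = 1.0625 in². R_n = min(0.6×65×2.2813, 0.6×50×3.8125) + 1.0×65×1.0625 = min(88.971, 114.38) + 69.063 = 158.03 kips. φR_n = 0.75 × 158.03 = 118.5 kips.
Governing: min(270.4, 209.8, 123.4, 118.5) = 118.5 kips → block shear.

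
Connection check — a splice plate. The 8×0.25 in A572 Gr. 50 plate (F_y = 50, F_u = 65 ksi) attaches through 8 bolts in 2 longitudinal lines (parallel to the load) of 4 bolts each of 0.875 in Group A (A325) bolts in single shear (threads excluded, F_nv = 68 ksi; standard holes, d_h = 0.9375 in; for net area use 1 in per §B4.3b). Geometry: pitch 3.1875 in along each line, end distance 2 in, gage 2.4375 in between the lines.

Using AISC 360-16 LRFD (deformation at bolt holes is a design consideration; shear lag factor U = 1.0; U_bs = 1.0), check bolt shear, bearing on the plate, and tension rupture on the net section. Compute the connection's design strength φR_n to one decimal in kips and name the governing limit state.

Bolt shear: A_b = π(0.875)²/4 = 0.60132 in². φR_n = 0.75 × 68 × 0.60132 × 8 × 1 = 245.3 kips.
Bearing (0.25 in plate, F_u = 65 ksi): end bolts L_c = 2 − 0.9375/2 = 1.53125, R_n = min(1.2×1.53125×0.25×65, 2.4×0.875×0.25×65) = 29.859 kips/bolt; interior L_c = 3.1875 − 0.9375 = 2.25, R_n = 34.125 kips/bolt. φR_n = 0.75 × (2×29.859 + 6×34.125) = 198.4 kips.
Tension rupture (net): A_n = (8 − 2×1)×0.25 = 1.5 in² (U = 1.0, A_e = A_n). φR_n = 0.75 × 65 × 1.5 = 73.1 kips.
Governing: min(245.3, 198.4, 73.1) = 73.1 kips → net-section rupture.

73.1 kips (net-section rupture governs)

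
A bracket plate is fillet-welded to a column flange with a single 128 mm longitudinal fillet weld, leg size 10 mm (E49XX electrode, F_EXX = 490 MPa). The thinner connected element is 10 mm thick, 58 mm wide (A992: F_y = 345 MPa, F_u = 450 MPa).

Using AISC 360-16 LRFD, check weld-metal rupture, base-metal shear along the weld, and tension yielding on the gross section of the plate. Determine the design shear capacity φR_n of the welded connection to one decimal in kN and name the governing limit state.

180.1 kN (gross-section yield governs)

Weld metal: throat = 0.707×10 = 7.07 mm, L = 128 mm. φR_n = 0.75 × 0.6 × 490 × 7.07 × 128 = 199.5 kN.
Base metal shear (10 mm plate): yield φR_n = 1.0×0.6×345×10×128 = 265.0 kN; rupture φR_n = 0.75×0.6×450×10×128 = 259.2 kN; take 259.2 kN (rupture).
Tension yield (gross): A_g = 58×10 = 580 mm². φR_n = 0.90 × 345 × 580 = 180.1 kN.
Governing: min(199.5, 259.2, 180.1) = 180.1 kN → gross-section yield.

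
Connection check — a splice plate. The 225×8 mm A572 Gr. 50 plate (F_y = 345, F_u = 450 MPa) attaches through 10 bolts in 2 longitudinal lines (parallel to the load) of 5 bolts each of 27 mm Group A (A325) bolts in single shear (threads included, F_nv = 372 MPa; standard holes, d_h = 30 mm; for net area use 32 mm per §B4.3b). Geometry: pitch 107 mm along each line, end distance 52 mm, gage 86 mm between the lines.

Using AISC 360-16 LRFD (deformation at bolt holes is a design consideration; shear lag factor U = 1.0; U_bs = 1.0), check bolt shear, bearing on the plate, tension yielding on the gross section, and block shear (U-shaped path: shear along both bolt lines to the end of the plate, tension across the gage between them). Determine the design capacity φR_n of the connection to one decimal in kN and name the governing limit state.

558.9 kN (gross-section yield governs)

Bolt shear: A_b = π(27)²/4 = 572.56 mm². φR_n = 0.75 × 372 × 572.56 × 10 × 1 = 1597.4 kN.
Bearing (8 mm plate, F_u = 450 MPa): end bolts L_c = 52 − 30/2 = 37, R_n = min(1.2×37×8×450, 2.4×27×8×450) = 159.84 kN/bolt; interior L_c = 107 − 30 = 77, R_n = 233.28 kN/bolt. φR_n = 0.75 × (2×159.84 + 8×233.28) = 1639.4 kN.
Tension yield (gross): A_g = 225×8 = 1800 mm². φR_n = 0.90 × 345 × 1800 = 558.9 kN.
Block shear: shear path 2×[52+4×107] = 2×480 mm, A_gv = 7680, A_nv = 2×(480 − 4.5×32)×8 = 5376 mm²; tension across gage: (86 − 1×32)×8 = 432 mm². R_n = min(0.6×450×5376, 0.6×345×7680) + 1.0×450×432 = min(1451.5, 1589.8) + 194.4 = 1645.9 kN. φR_n = 0.75 × 1645.9 = 1234.4 kN.
Governing: min(1597.4, 1639.4, 558.9, 1234.4) = 558.9 kN → gross-section yield.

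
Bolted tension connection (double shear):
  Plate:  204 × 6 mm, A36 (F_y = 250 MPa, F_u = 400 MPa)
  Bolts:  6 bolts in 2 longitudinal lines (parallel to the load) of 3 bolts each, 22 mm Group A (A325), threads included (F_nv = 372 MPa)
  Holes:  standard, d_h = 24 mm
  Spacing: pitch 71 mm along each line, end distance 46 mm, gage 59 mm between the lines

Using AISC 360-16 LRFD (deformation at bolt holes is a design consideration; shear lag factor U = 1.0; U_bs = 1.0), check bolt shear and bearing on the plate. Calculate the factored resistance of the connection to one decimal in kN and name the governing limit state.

Bolt shear: A_b = π(22)²/4 = 380.13 mm². φR_n = 0.75 × 372 × 380.13 × 6 × 2 = 1272.7 kN.
Bearing (6 mm plate, F_u = 400 MPa): end bolts L_c = 46 − 24/2 = 34, R_n = min(1.2×34×6×400, 2.4×22×6×400) = 97.92 kN/bolt; interior L_c = 71 − 24 = 47, R_n = 126.72 kN/bolt. φR_n = 0.75 × (2×97.92 + 4×126.72) = 527.0 kN.
Governing: min(1272.7, 527.0) = 527.0 kN → bearing.

527.0 kN (bearing governs)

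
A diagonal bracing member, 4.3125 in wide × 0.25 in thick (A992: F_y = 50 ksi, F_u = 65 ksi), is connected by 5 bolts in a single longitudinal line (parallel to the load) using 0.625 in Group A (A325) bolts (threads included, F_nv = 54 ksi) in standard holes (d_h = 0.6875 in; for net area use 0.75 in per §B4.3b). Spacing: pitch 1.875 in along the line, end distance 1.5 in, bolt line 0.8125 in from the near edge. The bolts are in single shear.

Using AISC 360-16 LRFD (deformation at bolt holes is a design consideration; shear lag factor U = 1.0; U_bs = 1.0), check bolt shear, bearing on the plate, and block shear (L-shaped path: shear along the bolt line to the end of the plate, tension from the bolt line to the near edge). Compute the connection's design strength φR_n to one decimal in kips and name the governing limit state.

Bolt shear: A_b = π(0.625)²/4 = 0.3068 in². φR_n = 0.75 × 54 × 0.3068 × 5 × 1 = 62.1 kips.
Bearing (0.25 in plate, F_u = 65 ksi): end bolts L_c = 1.5 − 0.6875/2 = 1.15625, R_n = min(1.2×1.15625×0.25×65, 2.4×0.625×0.25×65) = 22.547 kips/bolt; interior L_c = 1.875 − 0.6875 = 1.1875, R_n = 23.156 kips/bolt. φR_n = 0.75 × (1×22.547 + 4×23.156) = 86.4 kips.
Block shear: shear path 1×[1.5+4×1.875] = 1×9 in, A_gv = 2.25, A_nv = 1×(9 − 4.5×0.75)×0.25 = 1.4063 in²; tension to near edge: (0.8125 − 0.5×0.75)×0.25 = 0.10938 in². R_n = min(0.6×65×1.4063, 0.6×50×2.25) + 1.0×65×0.10938 = min(54.846, 67.5) + 7.1097 = 61.956 kips. φR_n = 0.75 × 61.956 = 46.5 kips.
Governing: min(62.1, 86.4, 46.5) = 46.5 kips → block shear.

46.5 kips (block shear governs)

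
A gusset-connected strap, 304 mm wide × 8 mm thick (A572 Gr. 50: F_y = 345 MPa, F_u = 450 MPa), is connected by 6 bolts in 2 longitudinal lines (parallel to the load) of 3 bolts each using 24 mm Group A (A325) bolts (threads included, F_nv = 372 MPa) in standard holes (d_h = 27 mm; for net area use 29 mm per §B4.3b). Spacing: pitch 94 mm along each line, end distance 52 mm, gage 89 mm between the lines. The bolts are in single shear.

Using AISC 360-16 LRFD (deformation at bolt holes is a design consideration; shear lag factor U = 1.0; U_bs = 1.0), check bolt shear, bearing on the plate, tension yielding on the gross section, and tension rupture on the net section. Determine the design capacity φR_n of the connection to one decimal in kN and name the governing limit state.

Bolt shear: A_b = π(24)²/4 = 452.39 mm². φR_n = 0.75 × 372 × 452.39 × 6 × 1 = 757.3 kN.
Bearing (8 mm plate, F_u = 450 MPa): end bolts L_c = 52 − 27/2 = 38.5, R_n = min(1.2×38.5×8×450, 2.4×24×8×450) = 166.32 kN/bolt; interior L_c = 94 − 27 = 67, R_n = 207.36 kN/bolt. φR_n = 0.75 × (2×166.32 + 4×207.36) = 871.6 kN.
Tension yield (gross): A_g = 304×8 = 2432 mm². φR_n = 0.90 × 345 × 2432 = 755.1 kN.
Tension rupture (net): A_n = (304 − 2×29)×8 = 1968 mm² (U = 1.0, A_e = A_n). φR_n = 0.75 × 450 × 1968 = 664.2 kN.
Governing: min(757.3, 871.6, 755.1, 664.2) = 664.2 kN → net-section rupture.

664.2 kN (net-section rupture governs)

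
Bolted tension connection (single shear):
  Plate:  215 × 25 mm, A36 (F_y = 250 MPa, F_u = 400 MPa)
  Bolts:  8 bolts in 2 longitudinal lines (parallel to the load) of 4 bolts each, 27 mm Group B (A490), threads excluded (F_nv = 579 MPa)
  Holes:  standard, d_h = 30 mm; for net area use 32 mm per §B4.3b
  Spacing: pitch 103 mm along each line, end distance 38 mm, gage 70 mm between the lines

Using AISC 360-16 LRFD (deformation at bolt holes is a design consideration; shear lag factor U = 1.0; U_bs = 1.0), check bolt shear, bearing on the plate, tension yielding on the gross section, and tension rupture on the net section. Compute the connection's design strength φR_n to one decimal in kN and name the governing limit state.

1132.5 kN (net-section rupture governs)

Bolt shear: A_b = π(27)²/4 = 572.56 mm². φR_n = 0.75 × 579 × 572.56 × 8 × 1 = 1989.1 kN.
Bearing (25 mm plate, F_u = 400 MPa): end bolts L_c = 38 − 30/2 = 23, R_n = min(1.2×23×25×400, 2.4×27×25×400) = 276 kN/bolt; interior L_c = 103 − 30 = 73, R_n = 648 kN/bolt. φR_n = 0.75 × (2×276 + 6×648) = 3330.0 kN.
Tension yield (gross): A_g = 215×25 = 5375 mm². φR_n = 0.90 × 250 × 5375 = 1209.4 kN.
Tension rupture (net): A_n = (215 − 2×32)×25 = 3775 mm² (U = 1.0, A_e = A_n). φR_n = 0.75 × 400 × 3775 = 1132.5 kN.
Governing: min(1989.1, 3330.0, 1209.4, 1132.5) = 1132.5 kN → net-section rupture.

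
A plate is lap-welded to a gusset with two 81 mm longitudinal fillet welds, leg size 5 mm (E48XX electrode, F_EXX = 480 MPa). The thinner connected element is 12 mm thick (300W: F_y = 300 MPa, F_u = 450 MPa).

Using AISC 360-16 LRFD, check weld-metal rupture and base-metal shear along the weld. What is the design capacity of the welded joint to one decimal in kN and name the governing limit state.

123.7 kN (weld metal governs)

Weld metal: throat = 0.707×5 = 3.535 mm, L = 2×81 = 162 mm. φR_n = 0.75 × 0.6 × 480 × 3.535 × 162 = 123.7 kN.
Base metal shear (12 mm plate): yield φR_n = 1.0×0.6×300×12×162 = 349.9 kN; rupture φR_n = 0.75×0.6×450×12×162 = 393.7 kN; take 349.9 kN (yield).
Governing: min(123.7, 349.9) = 123.7 kN → weld metal.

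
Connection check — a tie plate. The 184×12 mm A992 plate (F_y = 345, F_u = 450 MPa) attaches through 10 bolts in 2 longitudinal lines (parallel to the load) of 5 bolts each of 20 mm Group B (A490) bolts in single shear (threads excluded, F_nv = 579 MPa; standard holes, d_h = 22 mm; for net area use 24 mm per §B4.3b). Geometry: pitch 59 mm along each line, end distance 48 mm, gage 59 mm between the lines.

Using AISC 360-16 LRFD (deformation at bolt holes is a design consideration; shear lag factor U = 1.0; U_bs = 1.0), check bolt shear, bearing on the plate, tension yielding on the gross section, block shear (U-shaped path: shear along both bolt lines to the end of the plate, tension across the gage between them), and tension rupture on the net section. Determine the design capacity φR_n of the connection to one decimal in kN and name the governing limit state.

550.8 kN (net-section rupture governs)

Bolt shear: A_b = π(20)²/4 = 314.16 mm². φR_n = 0.75 × 579 × 314.16 × 10 × 1 = 1364.2 kN.
Bearing (12 mm plate, F_u = 450 MPa): end bolts L_c = 48 − 22/2 = 37, R_n = min(1.2×37×12×450, 2.4×20×12×450) = 239.76 kN/bolt; interior L_c = 59 − 22 = 37, R_n = 239.76 kN/bolt. φR_n = 0.75 × (2×239.76 + 8×239.76) = 1798.2 kN.
Tension yield (gross): A_g = 184×12 = 2208 mm². φR_n = 0.90 × 345 × 2208 = 685.6 kN.
Block shear: shear path 2×[48+4×59] = 2×284 mm, A_gv = 6816, A_nv = 2×(284 − 4.5×24)×12 = 4224 mm²; tension across gage: (59 − 1×24)×12 = 420 mm². R_n = min(0.6×450×4224, 0.6×345×6816) + 1.0×450×420 = min(1140.5, 1410.9) + 189 = 1329.5 kN. φR_n = 0.75 × 1329.5 = 997.1 kN.
Tension rupture (net): A_n = (184 − 2×24)×12 = 1632 mm² (U = 1.0, A_e = A_n). φR_n = 0.75 × 450 × 1632 = 550.8 kN.
Governing: min(1364.2, 1798.2, 685.6, 997.1, 550.8) = 550.8 kN → net-section rupture.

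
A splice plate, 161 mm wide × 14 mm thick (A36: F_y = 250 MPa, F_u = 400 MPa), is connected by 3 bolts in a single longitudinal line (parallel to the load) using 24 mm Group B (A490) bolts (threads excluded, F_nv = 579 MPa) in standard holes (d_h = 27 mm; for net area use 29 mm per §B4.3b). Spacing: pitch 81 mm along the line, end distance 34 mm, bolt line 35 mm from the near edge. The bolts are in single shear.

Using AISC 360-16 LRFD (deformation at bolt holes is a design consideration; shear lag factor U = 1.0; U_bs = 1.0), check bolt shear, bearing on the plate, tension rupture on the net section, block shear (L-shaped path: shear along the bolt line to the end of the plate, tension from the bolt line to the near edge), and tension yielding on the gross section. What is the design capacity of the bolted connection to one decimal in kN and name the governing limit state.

394.8 kN (block shear governs)

Bolt shear: A_b = π(24)²/4 = 452.39 mm². φR_n = 0.75 × 579 × 452.39 × 3 × 1 = 589.4 kN.
Bearing (14 mm plate, F_u = 400 MPa): end bolts L_c = 34 − 27/2 = 20.5, R_n = min(1.2×20.5×14×400, 2.4×24×14×400) = 137.76 kN/bolt; interior L_c = 81 − 27 = 54, R_n = 322.56 kN/bolt. φR_n = 0.75 × (1×137.76 + 2×322.56) = 587.2 kN.
Tension rupture (net): A_n = (161 − 1×29)×14 = 1848 mm² (U = 1.0, A_e = A_n). φR_n = 0.75 × 400 × 1848 = 554.4 kN.
Block shear: shear path 1×[34+2×81] = 1×196 mm, A_gv = 2744, A_nv = 1×(196 − 2.5×29)×14 = 1729 mm²; tension to near edge: (35 − 0.5×29)×14 = 287 mm². R_n = min(0.6×400×1729, 0.6×250×2744) + 1.0×400×287 = min(414.96, 411.6) + 114.8 = 526.4 kN. φR_n = 0.75 × 526.4 = 394.8 kN.
Tension yield (gross): A_g = 161×14 = 2254 mm². φR_n = 0.90 × 250 × 2254 = 507.2 kN.
Governing: min(589.4, 587.2, 554.4, 394.8, 507.2) = 394.8 kN → block shear.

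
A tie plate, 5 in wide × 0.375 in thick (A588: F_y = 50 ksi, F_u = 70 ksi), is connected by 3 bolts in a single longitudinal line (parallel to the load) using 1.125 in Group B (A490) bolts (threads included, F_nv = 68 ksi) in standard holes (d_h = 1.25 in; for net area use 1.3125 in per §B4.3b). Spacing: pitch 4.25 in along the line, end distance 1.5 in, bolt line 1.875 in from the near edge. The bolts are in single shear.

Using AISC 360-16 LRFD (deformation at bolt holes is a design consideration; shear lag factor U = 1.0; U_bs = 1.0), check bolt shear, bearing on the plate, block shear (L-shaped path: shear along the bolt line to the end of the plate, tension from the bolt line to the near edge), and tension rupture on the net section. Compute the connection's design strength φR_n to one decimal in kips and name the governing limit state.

Bolt shear: A_b = π(1.125)²/4 = 0.99402 in². φR_n = 0.75 × 68 × 0.99402 × 3 × 1 = 152.1 kips.
Bearing (0.375 in plate, F_u = 70 ksi): end bolts L_c = 1.5 − 1.25/2 = 0.875, R_n = min(1.2×0.875×0.375×70, 2.4×1.125×0.375×70) = 27.563 kips/bolt; interior L_c = 4.25 − 1.25 = 3, R_n = 70.875 kips/bolt. φR_n = 0.75 × (1×27.563 + 2×70.875) = 127.0 kips.
Block shear: shear path 1×[1.5+2×4.25] = 1×10 in, A_gv = 3.75, A_nv = 1×(10 − 2.5×1.3125)×0.375 = 2.5195 in²; tension to near edge: (1.875 − 0.5×1.3125)×0.375 = 0.45703 in². R_n = min(0.6×70×2.5195, 0.6×50×3.75) + 1.0×70×0.45703 = min(105.82, 112.5) + 31.992 = 137.81 kips. φR_n = 0.75 × 137.81 = 103.4 kips.
Tension rupture (net): A_n = (5 − 1×1.3125)×0.375 = 1.3828 in² (U = 1.0, A_e = A_n). φR_n = 0.75 × 70 × 1.3828 = 72.6 kips.
Governing: min(152.1, 127.0, 103.4, 72.6) = 72.6 kips → net-section rupture.

72.6 kips (net-section rupture governs)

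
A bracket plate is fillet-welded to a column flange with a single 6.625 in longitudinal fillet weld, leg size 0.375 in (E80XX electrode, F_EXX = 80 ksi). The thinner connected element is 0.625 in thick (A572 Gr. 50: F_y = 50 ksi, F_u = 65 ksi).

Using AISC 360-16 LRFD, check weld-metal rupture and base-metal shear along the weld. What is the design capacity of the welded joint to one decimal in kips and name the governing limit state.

63.2 kips (weld metal governs)

Weld metal: throat = 0.707×0.375 = 0.26513 in, L = 6.625 in. φR_n = 0.75 × 0.6 × 80 × 0.26513 × 6.625 = 63.2 kips.
Base metal shear (0.625 in plate): yield φR_n = 1.0×0.6×50×0.625×6.625 = 124.2 kips; rupture φR_n = 0.75×0.6×65×0.625×6.625 = 121.1 kips; take 121.1 kips (rupture).
Governing: min(63.2, 121.1) = 63.2 kips → weld metal.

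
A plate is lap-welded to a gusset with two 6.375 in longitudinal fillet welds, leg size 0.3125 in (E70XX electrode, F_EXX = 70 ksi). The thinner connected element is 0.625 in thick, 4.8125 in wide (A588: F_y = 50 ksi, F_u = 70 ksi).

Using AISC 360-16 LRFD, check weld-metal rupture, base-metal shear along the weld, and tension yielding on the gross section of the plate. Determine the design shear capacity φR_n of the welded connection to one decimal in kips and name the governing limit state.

88.7 kips (weld metal governs)

Weld metal: throat = 0.707×0.3125 = 0.22094 in, L = 2×6.375 = 12.75 in. φR_n = 0.75 × 0.6 × 70 × 0.22094 × 12.75 = 88.7 kips.
Base metal shear (0.625 in plate): yield φR_n = 1.0×0.6×50×0.625×12.75 = 239.1 kips; rupture φR_n = 0.75×0.6×70×0.625×12.75 = 251.0 kips; take 239.1 kips (yield).
Tension yield (gross): A_g = 4.8125×0.625 = 3.0078 in². φR_n = 0.90 × 50 × 3.0078 = 135.4 kips.
Governing: min(88.7, 239.1, 135.4) = 88.7 kips → weld metal.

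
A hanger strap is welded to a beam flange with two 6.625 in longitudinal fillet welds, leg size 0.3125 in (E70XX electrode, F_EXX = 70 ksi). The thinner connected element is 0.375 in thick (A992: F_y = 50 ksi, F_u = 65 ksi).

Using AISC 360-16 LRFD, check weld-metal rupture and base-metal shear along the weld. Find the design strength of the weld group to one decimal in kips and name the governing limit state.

Weld metal: throat = 0.707×0.3125 = 0.22094 in, L = 2×6.625 = 13.25 in. φR_n = 0.75 × 0.6 × 70 × 0.22094 × 13.25 = 92.2 kips.
Base metal shear (0.375 in plate): yield φR_n = 1.0×0.6×50×0.375×13.25 = 149.1 kips; rupture φR_n = 0.75×0.6×65×0.375×13.25 = 145.3 kips; take 145.3 kips (rupture).
Governing: min(92.2, 145.3) = 92.2 kips → weld metal.

92.2 kips (weld metal governs)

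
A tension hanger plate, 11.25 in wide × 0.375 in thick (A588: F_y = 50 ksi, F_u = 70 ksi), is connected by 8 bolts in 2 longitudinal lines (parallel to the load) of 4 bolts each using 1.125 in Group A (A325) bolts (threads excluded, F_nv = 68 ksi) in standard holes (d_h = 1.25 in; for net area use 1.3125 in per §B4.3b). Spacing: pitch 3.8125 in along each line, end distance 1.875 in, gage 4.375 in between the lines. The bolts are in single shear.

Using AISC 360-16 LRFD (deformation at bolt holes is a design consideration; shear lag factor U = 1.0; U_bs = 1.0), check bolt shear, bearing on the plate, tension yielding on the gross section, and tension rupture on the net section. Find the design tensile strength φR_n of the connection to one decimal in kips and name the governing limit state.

169.8 kips (net-section rupture governs)

Bolt shear: A_b = π(1.125)²/4 = 0.99402 in². φR_n = 0.75 × 68 × 0.99402 × 8 × 1 = 405.6 kips.
Bearing (0.375 in plate, F_u = 70 ksi): end bolts L_c = 1.875 − 1.25/2 = 1.25, R_n = min(1.2×1.25×0.375×70, 2.4×1.125×0.375×70) = 39.375 kips/bolt; interior L_c = 3.8125 − 1.25 = 2.5625, R_n = 70.875 kips/bolt. φR_n = 0.75 × (2×39.375 + 6×70.875) = 378.0 kips.
Tension yield (gross): A_g = 11.25×0.375 = 4.2188 in². φR_n = 0.90 × 50 × 4.2188 = 189.8 kips.
Tension rupture (net): A_n = (11.25 − 2×1.3125)×0.375 = 3.2344 in² (U = 1.0, A_e = A_n). φR_n = 0.75 × 70 × 3.2344 = 169.8 kips.
Governing: min(405.6, 378.0, 189.8, 169.8) = 169.8 kips → net-section rupture.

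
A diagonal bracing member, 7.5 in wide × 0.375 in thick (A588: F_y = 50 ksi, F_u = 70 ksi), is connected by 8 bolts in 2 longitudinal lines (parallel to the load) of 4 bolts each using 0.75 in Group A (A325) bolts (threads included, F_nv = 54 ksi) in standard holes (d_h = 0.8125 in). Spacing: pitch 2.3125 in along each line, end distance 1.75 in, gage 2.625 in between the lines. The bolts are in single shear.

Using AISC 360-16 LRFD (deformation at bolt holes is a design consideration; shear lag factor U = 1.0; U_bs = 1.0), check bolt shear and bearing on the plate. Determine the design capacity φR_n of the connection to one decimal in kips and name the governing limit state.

Bolt shear: A_b = π(0.75)²/4 = 0.44179 in². φR_n = 0.75 × 54 × 0.44179 × 8 × 1 = 143.1 kips.
Bearing (0.375 in plate, F_u = 70 ksi): end bolts L_c = 1.75 − 0.8125/2 = 1.34375, R_n = min(1.2×1.34375×0.375×70, 2.4×0.75×0.375×70) = 42.328 kips/bolt; interior L_c = 2.3125 − 0.8125 = 1.5, R_n = 47.25 kips/bolt. φR_n = 0.75 × (2×42.328 + 6×47.25) = 276.1 kips.
Governing: min(143.1, 276.1) = 143.1 kips → bolt shear.

143.1 kips (bolt shear governs)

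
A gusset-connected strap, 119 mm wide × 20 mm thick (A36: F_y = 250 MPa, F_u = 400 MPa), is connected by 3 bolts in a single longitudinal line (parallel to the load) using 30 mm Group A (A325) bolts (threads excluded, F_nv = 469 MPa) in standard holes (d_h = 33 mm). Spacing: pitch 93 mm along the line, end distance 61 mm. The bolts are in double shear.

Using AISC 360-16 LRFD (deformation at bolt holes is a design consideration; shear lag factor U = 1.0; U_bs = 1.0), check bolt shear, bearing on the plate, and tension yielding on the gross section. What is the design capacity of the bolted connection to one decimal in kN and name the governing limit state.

Bolt shear: A_b = π(30)²/4 = 706.86 mm². φR_n = 0.75 × 469 × 706.86 × 3 × 2 = 1491.8 kN.
Bearing (20 mm plate, F_u = 400 MPa): end bolts L_c = 61 − 33/2 = 44.5, R_n = min(1.2×44.5×20×400, 2.4×30×20×400) = 427.2 kN/bolt; interior L_c = 93 − 33 = 60, R_n = 576 kN/bolt. φR_n = 0.75 × (1×427.2 + 2×576) = 1184.4 kN.
Tension yield (gross): A_g = 119×20 = 2380 mm². φR_n = 0.90 × 250 × 2380 = 535.5 kN.
Governing: min(1491.8, 1184.4, 535.5) = 535.5 kN → gross-section yield.

535.5 kN (gross-section yield governs)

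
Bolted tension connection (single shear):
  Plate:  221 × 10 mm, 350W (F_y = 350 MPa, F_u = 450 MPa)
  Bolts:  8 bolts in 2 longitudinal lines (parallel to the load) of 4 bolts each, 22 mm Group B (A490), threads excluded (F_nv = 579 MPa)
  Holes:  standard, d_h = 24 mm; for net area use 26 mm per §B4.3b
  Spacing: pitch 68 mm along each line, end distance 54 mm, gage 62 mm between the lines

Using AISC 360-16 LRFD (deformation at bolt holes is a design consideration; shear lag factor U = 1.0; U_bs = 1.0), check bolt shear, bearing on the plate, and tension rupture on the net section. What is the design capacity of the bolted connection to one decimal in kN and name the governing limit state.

570.4 kN (net-section rupture governs)

Bolt shear: A_b = π(22)²/4 = 380.13 mm². φR_n = 0.75 × 579 × 380.13 × 8 × 1 = 1320.6 kN.
Bearing (10 mm plate, F_u = 450 MPa): end bolts L_c = 54 − 24/2 = 42, R_n = min(1.2×42×10×450, 2.4×22×10×450) = 226.8 kN/bolt; interior L_c = 68 − 24 = 44, R_n = 237.6 kN/bolt. φR_n = 0.75 × (2×226.8 + 6×237.6) = 1409.4 kN.
Tension rupture (net): A_n = (221 − 2×26)×10 = 1690 mm² (U = 1.0, A_e = A_n). φR_n = 0.75 × 450 × 1690 = 570.4 kN.
Governing: min(1320.6, 1409.4, 570.4) = 570.4 kN → net-section rupture.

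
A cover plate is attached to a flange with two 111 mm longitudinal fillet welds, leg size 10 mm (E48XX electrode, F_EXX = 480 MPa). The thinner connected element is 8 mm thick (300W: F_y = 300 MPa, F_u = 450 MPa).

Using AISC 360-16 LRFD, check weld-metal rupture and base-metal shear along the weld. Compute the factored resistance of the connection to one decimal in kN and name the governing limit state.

319.7 kN (base-metal shear governs)

Weld metal: throat = 0.707×10 = 7.07 mm, L = 2×111 = 222 mm. φR_n = 0.75 × 0.6 × 480 × 7.07 × 222 = 339.0 kN.
Base metal shear (8 mm plate): yield φR_n = 1.0×0.6×300×8×222 = 319.7 kN; rupture φR_n = 0.75×0.6×450×8×222 = 359.6 kN; take 319.7 kN (yield).
Governing: min(339.0, 319.7) = 319.7 kN → base-metal shear.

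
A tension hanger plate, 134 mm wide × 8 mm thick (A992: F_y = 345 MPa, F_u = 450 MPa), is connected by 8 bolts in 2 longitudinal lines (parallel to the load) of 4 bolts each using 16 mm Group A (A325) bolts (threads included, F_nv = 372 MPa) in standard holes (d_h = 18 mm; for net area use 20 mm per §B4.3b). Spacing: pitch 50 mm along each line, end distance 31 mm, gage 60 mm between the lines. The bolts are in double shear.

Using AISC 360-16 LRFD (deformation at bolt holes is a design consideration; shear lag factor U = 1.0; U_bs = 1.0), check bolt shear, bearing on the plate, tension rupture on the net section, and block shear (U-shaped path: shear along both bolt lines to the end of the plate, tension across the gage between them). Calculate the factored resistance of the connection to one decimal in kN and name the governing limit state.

253.8 kN (net-section rupture governs)

Bolt shear: A_b = π(16)²/4 = 201.06 mm². φR_n = 0.75 × 372 × 201.06 × 8 × 2 = 897.5 kN.
Bearing (8 mm plate, F_u = 450 MPa): end bolts L_c = 31 − 18/2 = 22, R_n = min(1.2×22×8×450, 2.4×16×8×450) = 95.04 kN/bolt; interior L_c = 50 − 18 = 32, R_n = 138.24 kN/bolt. φR_n = 0.75 × (2×95.04 + 6×138.24) = 764.6 kN.
Tension rupture (net): A_n = (134 − 2×20)×8 = 752 mm² (U = 1.0, A_e = A_n). φR_n = 0.75 × 450 × 752 = 253.8 kN.
Block shear: shear path 2×[31+3×50] = 2×181 mm, A_gv = 2896, A_nv = 2×(181 − 3.5×20)×8 = 1776 mm²; tension across gage: (60 − 1×20)×8 = 320 mm². R_n = min(0.6×450×1776, 0.6×345×2896) + 1.0×450×320 = min(479.52, 599.47) + 144 = 623.52 kN. φR_n = 0.75 × 623.52 = 467.6 kN.
Governing: min(897.5, 764.6, 253.8, 467.6) = 253.8 kN → net-section rupture.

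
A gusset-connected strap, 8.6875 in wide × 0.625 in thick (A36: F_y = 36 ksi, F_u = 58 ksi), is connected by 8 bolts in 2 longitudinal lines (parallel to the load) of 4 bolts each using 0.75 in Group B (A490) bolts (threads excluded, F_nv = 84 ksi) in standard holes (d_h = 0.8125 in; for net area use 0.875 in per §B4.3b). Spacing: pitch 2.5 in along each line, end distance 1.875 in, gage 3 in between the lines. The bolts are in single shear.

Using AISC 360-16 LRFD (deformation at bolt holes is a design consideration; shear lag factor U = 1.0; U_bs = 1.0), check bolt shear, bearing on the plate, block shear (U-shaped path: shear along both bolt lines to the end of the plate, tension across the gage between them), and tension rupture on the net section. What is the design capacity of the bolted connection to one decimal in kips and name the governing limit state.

188.6 kips (net-section rupture governs)

Bolt shear: A_b = π(0.75)²/4 = 0.44179 in². φR_n = 0.75 × 84 × 0.44179 × 8 × 1 = 222.7 kips.
Bearing (0.625 in plate, F_u = 58 ksi): end bolts L_c = 1.875 − 0.8125/2 = 1.46875, R_n = min(1.2×1.46875×0.625×58, 2.4×0.75×0.625×58) = 63.891 kips/bolt; interior L_c = 2.5 − 0.8125 = 1.6875, R_n = 65.25 kips/bolt. φR_n = 0.75 × (2×63.891 + 6×65.25) = 389.5 kips.
Block shear: shear path 2×[1.875+3×2.5] = 2×9.375 in, A_gv = 11.719, A_nv = 2×(9.375 − 3.5×0.875)×0.625 = 7.8906 in²; tension across gage: (3 − 1×0.875)×0.625 = 1.3281 in². R_n = min(0.6×58×7.8906, 0.6×36×11.719) + 1.0×58×1.3281 = min(274.59, 253.13) + 77.03 = 330.16 kips. φR_n = 0.75 × 330.16 = 247.6 kips.
Tension rupture (net): A_n = (8.6875 − 2×0.875)×0.625 = 4.3359 in² (U = 1.0, A_e = A_n). φR_n = 0.75 × 58 × 4.3359 = 188.6 kips.
Governing: min(222.7, 389.5, 247.6, 188.6) = 188.6 kips → net-section rupture.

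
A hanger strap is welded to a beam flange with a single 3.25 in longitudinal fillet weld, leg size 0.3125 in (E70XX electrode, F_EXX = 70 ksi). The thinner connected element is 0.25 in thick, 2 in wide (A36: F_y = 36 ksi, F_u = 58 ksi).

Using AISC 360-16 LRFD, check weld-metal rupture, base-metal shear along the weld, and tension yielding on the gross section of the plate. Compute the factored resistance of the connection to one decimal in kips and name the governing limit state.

16.2 kips (gross-section yield governs)

Weld metal: throat = 0.707×0.3125 = 0.22094 in, L = 3.25 in. φR_n = 0.75 × 0.6 × 70 × 0.22094 × 3.25 = 22.6 kips.
Base metal shear (0.25 in plate): yield φR_n = 1.0×0.6×36×0.25×3.25 = 17.6 kips; rupture φR_n = 0.75×0.6×58×0.25×3.25 = 21.2 kips; take 17.6 kips (yield).
Tension yield (gross): A_g = 2×0.25 = 0.5 in². φR_n = 0.90 × 36 × 0.5 = 16.2 kips.
Governing: min(22.6, 17.6, 16.2) = 16.2 kips → gross-section yield.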